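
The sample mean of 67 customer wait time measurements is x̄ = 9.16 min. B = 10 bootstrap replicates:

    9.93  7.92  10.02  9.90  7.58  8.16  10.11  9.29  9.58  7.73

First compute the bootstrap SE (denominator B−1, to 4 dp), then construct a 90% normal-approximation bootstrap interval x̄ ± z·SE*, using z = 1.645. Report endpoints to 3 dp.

Mean of replicates = 9.0220; sum of squared deviations = 9.8644; SE* = √(9.8644/9) = 1.0469
Margin = 1.645 × 1.0469 = 1.7222
Interval: 9.16 ± 1.7222

(7.438, 10.882)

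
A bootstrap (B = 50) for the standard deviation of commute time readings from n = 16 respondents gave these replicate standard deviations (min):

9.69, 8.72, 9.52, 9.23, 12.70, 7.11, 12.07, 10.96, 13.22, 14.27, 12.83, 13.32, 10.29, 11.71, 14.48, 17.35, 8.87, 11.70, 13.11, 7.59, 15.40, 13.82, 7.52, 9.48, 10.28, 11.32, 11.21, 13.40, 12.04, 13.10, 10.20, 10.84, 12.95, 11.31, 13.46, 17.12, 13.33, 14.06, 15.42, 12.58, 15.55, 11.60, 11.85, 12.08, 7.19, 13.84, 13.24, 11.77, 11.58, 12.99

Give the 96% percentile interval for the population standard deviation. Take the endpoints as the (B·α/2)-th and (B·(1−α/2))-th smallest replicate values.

Sorted replicates: 7.11, 7.19, 7.52, 7.59, 8.72, 8.87, 9.23, 9.48, 9.52, 9.69, 10.20, 10.28, 10.29, 10.84, 10.96, 11.21, 11.31, 11.32, 11.58, 11.60, 11.70, 11.71, 11.77, 11.85, 12.04, 12.07, 12.08, 12.58, 12.70, 12.83, 12.95, 12.99, 13.10, 13.11, 13.22, 13.24, 13.32, 13.33, 13.40, 13.46, 13.82, 13.84, 14.06, 14.27, 14.48, 15.40, 15.42, 15.55, 17.12, 17.35
α = 0.04; lower rank = 50 × 0.020 = 1; upper rank = 50 × 0.980 = 49.
The 1st smallest replicate is 7.11; the 49th is 17.12.

(7.11, 17.12)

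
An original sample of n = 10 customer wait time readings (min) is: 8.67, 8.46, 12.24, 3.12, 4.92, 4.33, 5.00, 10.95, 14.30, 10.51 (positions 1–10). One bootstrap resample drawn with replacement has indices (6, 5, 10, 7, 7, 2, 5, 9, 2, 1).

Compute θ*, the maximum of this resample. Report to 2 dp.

θ* = 14.30

Resample values: 4.33, 4.92, 10.51, 5.00, 5.00, 8.46, 4.92, 14.30, 8.46, 8.67.
Maximum = 14.30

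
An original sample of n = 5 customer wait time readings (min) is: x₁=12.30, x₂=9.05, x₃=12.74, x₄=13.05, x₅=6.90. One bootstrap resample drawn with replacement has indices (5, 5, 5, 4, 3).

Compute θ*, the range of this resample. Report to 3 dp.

θ* = 6.150

Resample values: 6.90, 6.90, 6.90, 13.05, 12.74.
Range = 13.05 − 6.90 = 6.150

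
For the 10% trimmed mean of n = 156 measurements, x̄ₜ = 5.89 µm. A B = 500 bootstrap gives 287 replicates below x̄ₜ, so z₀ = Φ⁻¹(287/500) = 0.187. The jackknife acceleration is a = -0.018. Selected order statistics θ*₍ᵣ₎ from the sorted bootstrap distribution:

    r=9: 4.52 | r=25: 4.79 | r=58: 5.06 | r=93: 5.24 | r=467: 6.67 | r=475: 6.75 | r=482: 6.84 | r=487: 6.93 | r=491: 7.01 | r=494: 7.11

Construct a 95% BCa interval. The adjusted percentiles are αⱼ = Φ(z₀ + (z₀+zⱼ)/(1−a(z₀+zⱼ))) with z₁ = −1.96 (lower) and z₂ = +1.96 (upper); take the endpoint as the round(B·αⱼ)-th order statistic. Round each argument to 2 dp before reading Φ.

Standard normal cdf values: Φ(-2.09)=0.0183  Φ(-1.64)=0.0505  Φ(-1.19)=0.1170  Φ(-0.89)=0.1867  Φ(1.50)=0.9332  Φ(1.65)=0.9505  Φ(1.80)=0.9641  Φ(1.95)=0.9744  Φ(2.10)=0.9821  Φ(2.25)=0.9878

Lower: z₀ + z₁ = 0.187 + (-1.960) = -1.773; 1 − a(z₀+z₁) = 1 − (-0.018)(-1.773) = 0.9681; argument = 0.187 + (-1.773)/0.9681 = -1.6444 → -1.64.
α₁ = Φ(-1.64) = 0.0505; rank = round(500 × 0.0505) = 25; θ*₍25₎ = 4.79.
Upper: z₀ + z₂ = 2.147; 1 − a(z₀+z₂) = 1.0386; argument = 2.2541 → 2.25; α₂ = 0.9878; rank = 494; θ*₍494₎ = 7.11.

(4.79, 7.11)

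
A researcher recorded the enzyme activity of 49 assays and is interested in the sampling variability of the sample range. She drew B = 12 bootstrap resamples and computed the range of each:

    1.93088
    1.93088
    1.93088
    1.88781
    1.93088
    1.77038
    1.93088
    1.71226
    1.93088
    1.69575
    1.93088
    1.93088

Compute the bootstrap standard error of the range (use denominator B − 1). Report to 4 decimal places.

Bootstrap SE is the standard deviation of the 12 replicate ranges.
Mean of replicates: (1.93088 + 1.93088 + 1.93088 + 1.88781 + 1.93088 + 1.77038 + 1.93088 + 1.71226 + 1.93088 + 1.69575 + 1.93088 + 1.93088) / 12 = 22.513240 / 12 = 1.876103
Sum of squared deviations: (+0.054777)² + (+0.054777)² + (+0.054777)² + (+0.011707)² + (+0.054777)² + (−0.105723)² + (+0.054777)² + (−0.163843)² + (+0.054777)² + (−0.180353)² + (+0.054777)² + (+0.054777)² = 0.094690
Variance = 0.094690 / 11 = 0.008608
SE* = √0.008608

SE* = 0.0928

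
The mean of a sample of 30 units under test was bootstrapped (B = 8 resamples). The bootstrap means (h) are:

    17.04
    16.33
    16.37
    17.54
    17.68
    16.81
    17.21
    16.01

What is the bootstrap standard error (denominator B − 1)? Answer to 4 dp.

SE* = 0.6017

Bootstrap SE is the standard deviation of the 8 replicate means.
Mean of replicates: (17.04 + 16.33 + 16.37 + 17.54 + 17.68 + 16.81 + 17.21 + 16.01) / 8 = 134.99000 / 8 = 16.87375
Sum of squared deviations: (+0.16625)² + (−0.54375)² + (−0.50375)² + (+0.66625)² + (+0.80625)² + (−0.06375)² + (+0.33625)² + (−0.86375)² = 2.53419
Variance = 2.53419 / 7 = 0.36203
SE* = √0.36203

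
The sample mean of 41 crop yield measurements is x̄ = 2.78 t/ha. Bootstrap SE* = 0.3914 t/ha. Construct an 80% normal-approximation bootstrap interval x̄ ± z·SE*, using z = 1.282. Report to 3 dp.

(2.278, 3.282)

Margin = 1.282 × 0.3914 = 0.5018
Interval: 2.78 ± 0.5018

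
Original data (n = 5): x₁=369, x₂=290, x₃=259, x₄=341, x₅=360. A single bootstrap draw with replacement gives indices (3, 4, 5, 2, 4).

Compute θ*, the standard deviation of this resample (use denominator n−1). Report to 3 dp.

Resample values: 259, 341, 360, 290, 341.
Mean = 318.2000; sum of squared deviations = 7086.8000
s² = 7086.8000 / 4 = 1771.7000
s = √1771.7000 = 42.092

θ* = 42.092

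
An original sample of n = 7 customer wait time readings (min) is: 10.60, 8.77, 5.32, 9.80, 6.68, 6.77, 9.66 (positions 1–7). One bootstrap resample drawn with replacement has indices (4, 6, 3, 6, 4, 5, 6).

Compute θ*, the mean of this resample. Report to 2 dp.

θ* = 7.42

Resample values: 9.80, 6.77, 5.32, 6.77, 9.80, 6.68, 6.77.
Mean = (9.80 + 6.77 + 5.32 + 6.77 + 9.80 + 6.68 + 6.77) / 7 = 51.910 / 7 = 7.42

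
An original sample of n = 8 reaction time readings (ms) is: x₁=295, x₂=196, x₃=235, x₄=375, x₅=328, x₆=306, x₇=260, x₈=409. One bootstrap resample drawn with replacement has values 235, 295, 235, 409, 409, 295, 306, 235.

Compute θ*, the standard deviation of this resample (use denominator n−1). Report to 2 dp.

θ* = 72.19

Mean = 302.3750; sum of squared deviations = 36477.8750
s² = 36477.8750 / 7 = 5211.1250
s = √5211.1250 = 72.19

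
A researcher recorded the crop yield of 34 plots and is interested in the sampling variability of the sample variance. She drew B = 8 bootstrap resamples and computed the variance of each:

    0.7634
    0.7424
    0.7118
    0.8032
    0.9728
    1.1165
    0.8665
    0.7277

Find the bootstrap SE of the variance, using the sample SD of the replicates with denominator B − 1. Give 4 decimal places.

Bootstrap SE is the standard deviation of the 8 replicate variances.
Mean of replicates: (0.7634 + 0.7424 + 0.7118 + 0.8032 + 0.9728 + 1.1165 + 0.8665 + 0.7277) / 8 = 6.70430 / 8 = 0.83804
Sum of squared deviations: (−0.07464)² + (−0.09564)² + (−0.12624)² + (−0.03484)² + (+0.13476)² + (+0.27846)² + (+0.02846)² + (−0.11034)² = 0.14055
Variance = 0.14055 / 7 = 0.02008
SE* = √0.02008

SE* = 0.1417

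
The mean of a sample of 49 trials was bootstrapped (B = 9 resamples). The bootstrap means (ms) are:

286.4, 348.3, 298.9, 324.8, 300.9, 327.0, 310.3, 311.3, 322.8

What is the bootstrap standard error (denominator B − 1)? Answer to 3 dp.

Bootstrap SE is the standard deviation of the 9 replicate means.
Mean of replicates: (286.4 + 348.3 + 298.9 + 324.8 + 300.9 + 327.0 + 310.3 + 311.3 + 322.8) / 9 = 2830.7000 / 9 = 314.5222
Sum of squared deviations: (−28.1222)² + (+33.7778)² + (−15.6222)² + (+10.2778)² + (−13.6222)² + (+12.4778)² + (−4.2222)² + (−3.2222)² + (+8.2778)² = 2719.4756
Variance = 2719.4756 / 8 = 339.9344
SE* = √339.9344

SE* = 18.437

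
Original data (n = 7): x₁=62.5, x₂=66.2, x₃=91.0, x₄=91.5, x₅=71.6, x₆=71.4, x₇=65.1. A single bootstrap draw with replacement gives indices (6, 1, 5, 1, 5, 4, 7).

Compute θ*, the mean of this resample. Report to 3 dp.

θ* = 70.886

Resample values: 71.4, 62.5, 71.6, 62.5, 71.6, 91.5, 65.1.
Mean = (71.4 + 62.5 + 71.6 + 62.5 + 71.6 + 91.5 + 65.1) / 7 = 496.20 / 7 = 70.886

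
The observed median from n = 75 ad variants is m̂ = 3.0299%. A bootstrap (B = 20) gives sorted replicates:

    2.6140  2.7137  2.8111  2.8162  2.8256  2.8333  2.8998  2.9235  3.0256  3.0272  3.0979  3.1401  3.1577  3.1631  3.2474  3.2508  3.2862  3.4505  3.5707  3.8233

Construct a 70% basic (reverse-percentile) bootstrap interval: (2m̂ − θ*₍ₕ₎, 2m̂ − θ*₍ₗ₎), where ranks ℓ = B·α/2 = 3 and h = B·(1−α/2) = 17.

Percentile endpoints at ranks 3 and 17: θ*₍3₎ = 2.8111, θ*₍17₎ = 3.2862.
Basic interval reflects these around m̂:
  lower = 2 × 3.0299 − 3.2862 = 2.7736
  upper = 2 × 3.0299 − 2.8111 = 3.2487

(2.7736, 3.2487)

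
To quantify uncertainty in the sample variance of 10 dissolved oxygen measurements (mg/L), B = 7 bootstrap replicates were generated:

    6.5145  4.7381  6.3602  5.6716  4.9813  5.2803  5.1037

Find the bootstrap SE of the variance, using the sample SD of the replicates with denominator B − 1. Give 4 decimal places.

SE* = 0.6892

Bootstrap SE is the standard deviation of the 7 replicate variances.
Mean of replicates: (6.5145 + 4.7381 + 6.3602 + 5.6716 + 4.9813 + 5.2803 + 5.1037) / 7 = 38.64970 / 7 = 5.52139
Sum of squared deviations: (+0.99311)² + (−0.78329)² + (+0.83881)² + (+0.15021)² + (−0.54009)² + (−0.24109)² + (−0.41769)² = 2.85026
Variance = 2.85026 / 6 = 0.47504
SE* = √0.47504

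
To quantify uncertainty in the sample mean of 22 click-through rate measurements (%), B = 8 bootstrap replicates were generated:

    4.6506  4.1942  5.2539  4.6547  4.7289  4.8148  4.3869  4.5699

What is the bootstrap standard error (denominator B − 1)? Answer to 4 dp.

SE* = 0.3119

Bootstrap SE is the standard deviation of the 8 replicate means.
Mean of replicates: (4.6506 + 4.1942 + 5.2539 + 4.6547 + 4.7289 + 4.8148 + 4.3869 + 4.5699) / 8 = 37.25390 / 8 = 4.65674
Sum of squared deviations: (−0.00614)² + (−0.46254)² + (+0.59716)² + (−0.00204)² + (+0.07216)² + (+0.15806)² + (−0.26984)² + (−0.08684)² = 0.68113
Variance = 0.68113 / 7 = 0.09730
SE* = √0.09730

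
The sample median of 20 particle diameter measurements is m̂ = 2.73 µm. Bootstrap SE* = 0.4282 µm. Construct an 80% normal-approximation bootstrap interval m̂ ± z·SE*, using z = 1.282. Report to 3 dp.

(2.181, 3.279)

Margin = 1.282 × 0.4282 = 0.5490
Interval: 2.73 ± 0.5490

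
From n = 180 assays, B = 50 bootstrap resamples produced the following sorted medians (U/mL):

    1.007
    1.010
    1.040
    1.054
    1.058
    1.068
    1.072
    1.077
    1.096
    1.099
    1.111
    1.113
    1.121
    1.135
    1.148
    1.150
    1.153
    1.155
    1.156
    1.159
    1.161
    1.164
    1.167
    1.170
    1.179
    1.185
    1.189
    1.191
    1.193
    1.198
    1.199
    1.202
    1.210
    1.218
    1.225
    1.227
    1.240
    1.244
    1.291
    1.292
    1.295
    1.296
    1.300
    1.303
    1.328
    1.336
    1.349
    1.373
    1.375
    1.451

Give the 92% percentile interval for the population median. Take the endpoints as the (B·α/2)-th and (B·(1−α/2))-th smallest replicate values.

α = 0.08; lower rank = 50 × 0.040 = 2; upper rank = 50 × 0.960 = 48.
The 2nd smallest replicate is 1.010; the 48th is 1.373.

(1.010, 1.373)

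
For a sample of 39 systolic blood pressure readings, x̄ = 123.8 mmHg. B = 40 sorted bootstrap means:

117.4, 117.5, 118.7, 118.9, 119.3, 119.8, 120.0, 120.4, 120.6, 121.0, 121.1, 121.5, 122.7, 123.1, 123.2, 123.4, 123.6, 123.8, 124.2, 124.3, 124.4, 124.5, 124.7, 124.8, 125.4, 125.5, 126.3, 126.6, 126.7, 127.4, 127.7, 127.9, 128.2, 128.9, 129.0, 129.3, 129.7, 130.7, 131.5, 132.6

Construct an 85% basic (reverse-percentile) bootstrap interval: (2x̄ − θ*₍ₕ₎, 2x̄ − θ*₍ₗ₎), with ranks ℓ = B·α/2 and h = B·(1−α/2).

Percentile endpoints at ranks 3 and 37: θ*₍3₎ = 118.7, θ*₍37₎ = 129.7.
Basic interval reflects these around x̄:
  lower = 2 × 123.8 − 129.7 = 117.9
  upper = 2 × 123.8 − 118.7 = 128.9

(117.9, 128.9)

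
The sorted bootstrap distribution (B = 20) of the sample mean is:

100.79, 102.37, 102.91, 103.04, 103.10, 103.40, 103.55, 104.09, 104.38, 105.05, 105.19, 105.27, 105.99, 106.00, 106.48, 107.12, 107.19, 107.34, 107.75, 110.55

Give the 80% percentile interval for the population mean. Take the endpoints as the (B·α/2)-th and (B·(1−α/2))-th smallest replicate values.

(102.37, 107.34)

α = 0.20; lower rank = 20 × 0.100 = 2; upper rank = 20 × 0.900 = 18.
The 2nd smallest replicate is 102.37; the 18th is 107.34.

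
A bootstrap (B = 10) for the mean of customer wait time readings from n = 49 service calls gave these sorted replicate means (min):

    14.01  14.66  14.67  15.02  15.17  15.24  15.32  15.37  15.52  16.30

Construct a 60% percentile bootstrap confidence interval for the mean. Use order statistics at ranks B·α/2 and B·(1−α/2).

(14.66, 15.37)

α = 0.40; lower rank = 10 × 0.200 = 2; upper rank = 10 × 0.800 = 8.
The 2nd smallest replicate is 14.66; the 8th is 15.37.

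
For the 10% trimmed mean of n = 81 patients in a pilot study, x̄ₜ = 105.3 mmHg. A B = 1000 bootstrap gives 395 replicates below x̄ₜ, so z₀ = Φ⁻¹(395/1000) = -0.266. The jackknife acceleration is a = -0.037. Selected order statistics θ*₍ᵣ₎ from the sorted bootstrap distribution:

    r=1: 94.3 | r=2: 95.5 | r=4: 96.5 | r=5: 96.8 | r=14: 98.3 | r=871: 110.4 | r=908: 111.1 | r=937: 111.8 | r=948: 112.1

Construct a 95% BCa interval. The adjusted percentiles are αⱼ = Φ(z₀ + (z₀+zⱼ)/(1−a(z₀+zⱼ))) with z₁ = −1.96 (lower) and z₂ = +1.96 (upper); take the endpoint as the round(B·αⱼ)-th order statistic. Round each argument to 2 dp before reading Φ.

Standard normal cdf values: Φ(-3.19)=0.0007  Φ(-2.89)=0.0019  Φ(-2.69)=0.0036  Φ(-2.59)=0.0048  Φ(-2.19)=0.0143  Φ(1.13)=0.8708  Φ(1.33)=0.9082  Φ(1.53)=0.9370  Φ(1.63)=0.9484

Lower: z₀ + z₁ = -0.266 + (-1.960) = -2.226; 1 − a(z₀+z₁) = 1 − (-0.037)(-2.226) = 0.9176; argument = -0.266 + (-2.226)/0.9176 = -2.6918 → -2.69.
α₁ = Φ(-2.69) = 0.0036; rank = round(1000 × 0.0036) = 4; θ*₍4₎ = 96.5.
Upper: z₀ + z₂ = 1.694; 1 − a(z₀+z₂) = 1.0627; argument = 1.3281 → 1.33; α₂ = 0.9082; rank = 908; θ*₍908₎ = 111.1.

(96.5, 111.1)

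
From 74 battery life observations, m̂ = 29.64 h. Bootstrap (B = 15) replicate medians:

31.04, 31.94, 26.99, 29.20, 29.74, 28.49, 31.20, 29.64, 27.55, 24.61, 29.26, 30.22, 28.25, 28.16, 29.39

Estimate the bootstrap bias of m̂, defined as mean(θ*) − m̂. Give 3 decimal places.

bias = −0.595

mean(θ*) = (31.04 + 31.94 + 26.99 + 29.20 + 29.74 + 28.49 + 31.20 + 29.64 + 27.55 + 24.61 + 29.26 + 30.22 + 28.25 + 28.16 + 29.39) / 15 = 29.0453
bias = 29.0453 − 29.64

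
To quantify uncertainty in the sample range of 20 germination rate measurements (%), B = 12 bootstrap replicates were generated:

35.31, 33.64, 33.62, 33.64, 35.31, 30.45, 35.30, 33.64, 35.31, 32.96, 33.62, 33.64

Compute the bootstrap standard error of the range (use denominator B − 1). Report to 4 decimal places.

SE* = 1.3859

Bootstrap SE is the standard deviation of the 12 replicate ranges.
Mean of replicates: (35.31 + 33.64 + 33.62 + 33.64 + 35.31 + 30.45 + 35.30 + 33.64 + 35.31 + 32.96 + 33.62 + 33.64) / 12 = 406.44000 / 12 = 33.87000
Sum of squared deviations: (+1.44000)² + (−0.23000)² + (−0.25000)² + (−0.23000)² + (+1.44000)² + (−3.42000)² + (+1.43000)² + (−0.23000)² + (+1.44000)² + (−0.91000)² + (−0.25000)² + (−0.23000)² = 21.12680
Variance = 21.12680 / 11 = 1.92062
SE* = √1.92062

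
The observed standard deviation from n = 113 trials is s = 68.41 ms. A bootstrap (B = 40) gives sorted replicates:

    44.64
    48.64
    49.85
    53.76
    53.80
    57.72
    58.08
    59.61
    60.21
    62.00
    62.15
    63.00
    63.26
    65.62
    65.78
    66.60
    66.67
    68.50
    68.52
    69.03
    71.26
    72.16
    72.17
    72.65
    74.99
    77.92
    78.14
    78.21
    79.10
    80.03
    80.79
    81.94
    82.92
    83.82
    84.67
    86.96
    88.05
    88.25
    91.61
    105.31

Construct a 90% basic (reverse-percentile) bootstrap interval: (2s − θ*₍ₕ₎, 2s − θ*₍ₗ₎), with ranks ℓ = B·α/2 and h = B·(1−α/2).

Percentile endpoints at ranks 2 and 38: θ*₍2₎ = 48.64, θ*₍38₎ = 88.25.
Basic interval reflects these around s:
  lower = 2 × 68.41 − 88.25 = 48.57
  upper = 2 × 68.41 − 48.64 = 88.18

(48.57, 88.18)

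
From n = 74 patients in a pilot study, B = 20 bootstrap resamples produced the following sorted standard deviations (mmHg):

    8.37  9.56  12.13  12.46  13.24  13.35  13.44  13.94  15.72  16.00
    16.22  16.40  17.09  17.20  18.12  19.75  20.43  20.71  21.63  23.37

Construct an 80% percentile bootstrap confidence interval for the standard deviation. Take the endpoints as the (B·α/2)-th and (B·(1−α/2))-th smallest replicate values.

(9.56, 20.71)

α = 0.20; lower rank = 20 × 0.100 = 2; upper rank = 20 × 0.900 = 18.
The 2nd smallest replicate is 9.56; the 18th is 20.71.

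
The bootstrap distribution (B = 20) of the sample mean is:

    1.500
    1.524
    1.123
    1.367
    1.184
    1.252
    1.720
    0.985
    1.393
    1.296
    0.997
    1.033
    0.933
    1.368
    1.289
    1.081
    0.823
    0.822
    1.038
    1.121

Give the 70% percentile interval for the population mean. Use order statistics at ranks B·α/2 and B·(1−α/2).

(0.933, 1.393)

Sorted replicates: 0.822, 0.823, 0.933, 0.985, 0.997, 1.033, 1.038, 1.081, 1.121, 1.123, 1.184, 1.252, 1.289, 1.296, 1.367, 1.368, 1.393, 1.500, 1.524, 1.720
α = 0.30; lower rank = 20 × 0.150 = 3; upper rank = 20 × 0.850 = 17.
The 3rd smallest replicate is 0.933; the 17th is 1.393.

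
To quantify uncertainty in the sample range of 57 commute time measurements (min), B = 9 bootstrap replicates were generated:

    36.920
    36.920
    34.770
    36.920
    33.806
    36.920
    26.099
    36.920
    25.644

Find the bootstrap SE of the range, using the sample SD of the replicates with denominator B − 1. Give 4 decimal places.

Bootstrap SE is the standard deviation of the 9 replicate ranges.
Mean of replicates: (36.920 + 36.920 + 34.770 + 36.920 + 33.806 + 36.920 + 26.099 + 36.920 + 25.644) / 9 = 304.91900 / 9 = 33.87989
Sum of squared deviations: (+3.04011)² + (+3.04011)² + (+0.89011)² + (+3.04011)² + (−0.07389)² + (+3.04011)² + (−7.78089)² + (+3.04011)² + (−8.23589)² = 175.38123
Variance = 175.38123 / 8 = 21.92265
SE* = √21.92265

SE* = 4.6822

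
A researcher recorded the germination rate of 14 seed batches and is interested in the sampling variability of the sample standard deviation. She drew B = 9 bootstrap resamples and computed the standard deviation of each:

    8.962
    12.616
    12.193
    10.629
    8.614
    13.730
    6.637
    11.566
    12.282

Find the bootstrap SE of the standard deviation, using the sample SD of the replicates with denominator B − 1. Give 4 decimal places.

SE* = 2.2946

Bootstrap SE is the standard deviation of the 9 replicate standard deviations.
Mean of replicates: (8.962 + 12.616 + 12.193 + 10.629 + 8.614 + 13.730 + 6.637 + 11.566 + 12.282) / 9 = 97.22900 / 9 = 10.80322
Sum of squared deviations: (−1.84122)² + (+1.81278)² + (+1.38978)² + (−0.17422)² + (−2.18922)² + (+2.92678)² + (−4.16622)² + (+0.76278)² + (+1.47878)² = 42.12284
Variance = 42.12284 / 8 = 5.26536
SE* = √5.26536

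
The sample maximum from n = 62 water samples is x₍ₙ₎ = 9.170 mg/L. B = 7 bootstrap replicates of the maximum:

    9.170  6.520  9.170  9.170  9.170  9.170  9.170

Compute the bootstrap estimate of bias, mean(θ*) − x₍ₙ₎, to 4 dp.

bias = −0.3786

mean(θ*) = (9.170 + 6.520 + 9.170 + 9.170 + 9.170 + 9.170 + 9.170) / 7 = 8.79143
bias = 8.79143 − 9.170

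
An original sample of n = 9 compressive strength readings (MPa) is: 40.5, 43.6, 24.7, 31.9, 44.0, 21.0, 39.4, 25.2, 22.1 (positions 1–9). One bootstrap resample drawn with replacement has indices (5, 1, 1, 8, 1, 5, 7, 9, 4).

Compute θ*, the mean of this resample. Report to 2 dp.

θ* = 36.46

Resample values: 44.0, 40.5, 40.5, 25.2, 40.5, 44.0, 39.4, 22.1, 31.9.
Mean = (44.0 + 40.5 + 40.5 + 25.2 + 40.5 + 44.0 + 39.4 + 22.1 + 31.9) / 9 = 328.10 / 9 = 36.46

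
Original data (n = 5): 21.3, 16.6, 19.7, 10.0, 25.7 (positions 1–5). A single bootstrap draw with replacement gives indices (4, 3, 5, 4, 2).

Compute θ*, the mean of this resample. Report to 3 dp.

Resample values: 10.0, 19.7, 25.7, 10.0, 16.6.
Mean = (10.0 + 19.7 + 25.7 + 10.0 + 16.6) / 5 = 82.00 / 5 = 16.400

θ* = 16.400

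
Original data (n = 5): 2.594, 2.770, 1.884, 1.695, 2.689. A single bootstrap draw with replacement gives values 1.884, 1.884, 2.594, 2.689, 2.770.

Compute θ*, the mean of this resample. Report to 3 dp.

θ* = 2.364

Mean = (1.884 + 1.884 + 2.594 + 2.689 + 2.770) / 5 = 11.8210 / 5 = 2.364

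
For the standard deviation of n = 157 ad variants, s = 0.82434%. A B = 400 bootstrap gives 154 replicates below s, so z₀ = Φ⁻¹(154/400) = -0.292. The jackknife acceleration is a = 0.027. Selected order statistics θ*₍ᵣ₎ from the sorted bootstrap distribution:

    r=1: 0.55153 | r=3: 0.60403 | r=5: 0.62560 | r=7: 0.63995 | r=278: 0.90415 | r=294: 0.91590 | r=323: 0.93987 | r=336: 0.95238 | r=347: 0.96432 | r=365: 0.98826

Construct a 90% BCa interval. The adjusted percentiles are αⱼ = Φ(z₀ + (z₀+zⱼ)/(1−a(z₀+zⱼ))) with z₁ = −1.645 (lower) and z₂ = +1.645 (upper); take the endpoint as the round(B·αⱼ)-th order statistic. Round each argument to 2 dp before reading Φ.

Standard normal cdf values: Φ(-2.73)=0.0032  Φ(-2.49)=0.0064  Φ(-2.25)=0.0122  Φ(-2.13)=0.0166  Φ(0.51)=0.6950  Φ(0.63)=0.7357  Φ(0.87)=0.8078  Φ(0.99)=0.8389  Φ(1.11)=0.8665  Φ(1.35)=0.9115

Lower: z₀ + z₁ = -0.292 + (-1.645) = -1.937; 1 − a(z₀+z₁) = 1 − (0.027)(-1.937) = 1.0523; argument = -0.292 + (-1.937)/1.0523 = -2.1327 → -2.13.
α₁ = Φ(-2.13) = 0.0166; rank = round(400 × 0.0166) = 7; θ*₍7₎ = 0.63995.
Upper: z₀ + z₂ = 1.353; 1 − a(z₀+z₂) = 0.9635; argument = 1.1123 → 1.11; α₂ = 0.8665; rank = 347; θ*₍347₎ = 0.96432.

(0.63995, 0.96432)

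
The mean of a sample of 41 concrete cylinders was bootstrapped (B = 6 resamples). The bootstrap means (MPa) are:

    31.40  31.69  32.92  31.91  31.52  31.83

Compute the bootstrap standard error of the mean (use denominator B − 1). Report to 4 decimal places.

Bootstrap SE is the standard deviation of the 6 replicate means.
Mean of replicates: (31.40 + 31.69 + 32.92 + 31.91 + 31.52 + 31.83) / 6 = 191.27000 / 6 = 31.87833
Sum of squared deviations: (−0.47833)² + (−0.18833)² + (+1.04167)² + (+0.03167)² + (−0.35833)² + (−0.04833)² = 1.48108
Variance = 1.48108 / 5 = 0.29622
SE* = √0.29622

SE* = 0.5443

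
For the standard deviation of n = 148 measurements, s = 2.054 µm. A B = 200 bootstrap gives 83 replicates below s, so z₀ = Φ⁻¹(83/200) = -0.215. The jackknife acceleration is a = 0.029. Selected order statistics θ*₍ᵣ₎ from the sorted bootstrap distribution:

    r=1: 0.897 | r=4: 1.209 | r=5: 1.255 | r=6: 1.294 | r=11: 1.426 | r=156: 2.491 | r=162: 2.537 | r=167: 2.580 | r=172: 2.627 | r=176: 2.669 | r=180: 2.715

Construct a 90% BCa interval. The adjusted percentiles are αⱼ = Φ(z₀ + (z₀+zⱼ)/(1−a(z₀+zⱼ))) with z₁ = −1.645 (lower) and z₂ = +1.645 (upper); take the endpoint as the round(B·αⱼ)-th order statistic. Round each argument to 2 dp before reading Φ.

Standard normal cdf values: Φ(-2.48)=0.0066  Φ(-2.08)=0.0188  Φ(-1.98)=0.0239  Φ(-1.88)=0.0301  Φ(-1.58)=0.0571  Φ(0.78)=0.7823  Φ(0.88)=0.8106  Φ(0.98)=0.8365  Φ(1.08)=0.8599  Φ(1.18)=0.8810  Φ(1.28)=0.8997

Lower: z₀ + z₁ = -0.215 + (-1.645) = -1.860; 1 − a(z₀+z₁) = 1 − (0.029)(-1.860) = 1.0539; argument = -0.215 + (-1.860)/1.0539 = -1.9798 → -1.98.
α₁ = Φ(-1.98) = 0.0239; rank = round(200 × 0.0239) = 5; θ*₍5₎ = 1.255.
Upper: z₀ + z₂ = 1.430; 1 − a(z₀+z₂) = 0.9585; argument = 1.2769 → 1.28; α₂ = 0.8997; rank = 180; θ*₍180₎ = 2.715.

(1.255, 2.715)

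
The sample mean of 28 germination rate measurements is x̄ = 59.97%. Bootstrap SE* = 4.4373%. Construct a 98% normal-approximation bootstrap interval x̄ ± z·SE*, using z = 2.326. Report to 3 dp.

Margin = 2.326 × 4.4373 = 10.3212
Interval: 59.97 ± 10.3212

(49.649, 70.291)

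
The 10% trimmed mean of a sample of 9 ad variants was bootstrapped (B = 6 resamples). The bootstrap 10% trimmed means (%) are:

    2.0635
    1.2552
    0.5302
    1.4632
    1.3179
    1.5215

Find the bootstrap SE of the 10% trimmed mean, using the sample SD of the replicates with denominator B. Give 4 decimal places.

SE* = 0.4533

Bootstrap SE is the standard deviation of the 6 replicate 10% trimmed means.
Mean of replicates: (2.0635 + 1.2552 + 0.5302 + 1.4632 + 1.3179 + 1.5215) / 6 = 8.15150 / 6 = 1.35858
Sum of squared deviations: (+0.70492)² + (−0.10338)² + (−0.82838)² + (+0.10462)² + (−0.04068)² + (+0.16292)² = 1.23296
Variance = 1.23296 / 6 = 0.20549
SE* = √0.20549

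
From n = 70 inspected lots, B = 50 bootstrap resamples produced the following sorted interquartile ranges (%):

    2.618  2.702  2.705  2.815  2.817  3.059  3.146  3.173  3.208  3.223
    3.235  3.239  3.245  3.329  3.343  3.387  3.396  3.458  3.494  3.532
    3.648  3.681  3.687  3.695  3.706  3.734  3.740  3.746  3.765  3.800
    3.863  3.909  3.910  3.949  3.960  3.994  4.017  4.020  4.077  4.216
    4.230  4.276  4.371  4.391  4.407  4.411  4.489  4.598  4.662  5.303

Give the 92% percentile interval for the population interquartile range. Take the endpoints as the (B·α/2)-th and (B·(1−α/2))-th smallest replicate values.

(2.702, 4.598)

α = 0.08; lower rank = 50 × 0.040 = 2; upper rank = 50 × 0.960 = 48.
The 2nd smallest replicate is 2.702; the 48th is 4.598.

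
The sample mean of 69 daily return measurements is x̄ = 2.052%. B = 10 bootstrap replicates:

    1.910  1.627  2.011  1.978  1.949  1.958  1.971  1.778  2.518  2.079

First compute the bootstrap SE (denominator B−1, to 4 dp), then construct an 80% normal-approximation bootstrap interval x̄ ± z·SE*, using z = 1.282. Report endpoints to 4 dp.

Mean of replicates = 1.9779; sum of squared deviations = 0.4720; SE* = √(0.4720/9) = 0.2290
Margin = 1.282 × 0.2290 = 0.29358
Interval: 2.052 ± 0.29358

(1.7584, 2.3456)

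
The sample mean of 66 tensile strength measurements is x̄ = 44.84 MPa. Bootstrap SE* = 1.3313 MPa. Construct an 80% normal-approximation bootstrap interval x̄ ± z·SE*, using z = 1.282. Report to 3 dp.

(43.133, 46.547)

Margin = 1.282 × 1.3313 = 1.7067
Interval: 44.84 ± 1.7067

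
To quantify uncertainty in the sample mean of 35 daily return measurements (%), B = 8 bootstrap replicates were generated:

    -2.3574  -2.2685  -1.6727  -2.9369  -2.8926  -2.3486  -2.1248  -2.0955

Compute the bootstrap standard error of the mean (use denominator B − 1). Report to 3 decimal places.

Bootstrap SE is the standard deviation of the 8 replicate means.
Mean of replicates: ((-2.3574) + (-2.2685) + (-1.6727) + (-2.9369) + (-2.8926) + (-2.3486) + (-2.1248) + (-2.0955)) / 8 = -18.69700 / 8 = -2.33712
Sum of squared deviations: (−0.02028)² + (+0.06862)² + (+0.66442)² + (−0.59978)² + (−0.55547)² + (−0.01147)² + (+0.21232)² + (+0.24162)² = 1.21846
Variance = 1.21846 / 7 = 0.17407
SE* = √0.17407

SE* = 0.417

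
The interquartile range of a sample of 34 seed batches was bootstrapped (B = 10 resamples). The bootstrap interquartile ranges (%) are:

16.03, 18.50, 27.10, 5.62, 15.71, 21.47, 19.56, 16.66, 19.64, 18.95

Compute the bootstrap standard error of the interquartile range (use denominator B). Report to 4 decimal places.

Bootstrap SE is the standard deviation of the 10 replicate interquartile ranges.
Mean of replicates: (16.03 + 18.50 + 27.10 + 5.62 + 15.71 + 21.47 + 19.56 + 16.66 + 19.64 + 18.95) / 10 = 179.24000 / 10 = 17.92400
Sum of squared deviations: (−1.89400)² + (+0.57600)² + (+9.17600)² + (−12.30400)² + (−2.21400)² + (+3.54600)² + (+1.63600)² + (−1.26400)² + (+1.71600)² + (+1.02600)² = 265.25384
Variance = 265.25384 / 10 = 26.52538
SE* = √26.52538

SE* = 5.1503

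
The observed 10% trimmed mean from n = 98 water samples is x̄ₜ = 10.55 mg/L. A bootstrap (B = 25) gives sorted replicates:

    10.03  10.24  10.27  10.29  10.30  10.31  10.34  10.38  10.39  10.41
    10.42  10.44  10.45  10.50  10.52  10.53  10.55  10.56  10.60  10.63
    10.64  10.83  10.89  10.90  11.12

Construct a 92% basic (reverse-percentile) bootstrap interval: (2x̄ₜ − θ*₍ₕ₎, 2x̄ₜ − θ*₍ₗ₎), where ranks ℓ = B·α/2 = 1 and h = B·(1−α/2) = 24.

(10.20, 11.07)

Percentile endpoints at ranks 1 and 24: θ*₍1₎ = 10.03, θ*₍24₎ = 10.90.
Basic interval reflects these around x̄ₜ:
  lower = 2 × 10.55 − 10.90 = 10.20
  upper = 2 × 10.55 − 10.03 = 11.07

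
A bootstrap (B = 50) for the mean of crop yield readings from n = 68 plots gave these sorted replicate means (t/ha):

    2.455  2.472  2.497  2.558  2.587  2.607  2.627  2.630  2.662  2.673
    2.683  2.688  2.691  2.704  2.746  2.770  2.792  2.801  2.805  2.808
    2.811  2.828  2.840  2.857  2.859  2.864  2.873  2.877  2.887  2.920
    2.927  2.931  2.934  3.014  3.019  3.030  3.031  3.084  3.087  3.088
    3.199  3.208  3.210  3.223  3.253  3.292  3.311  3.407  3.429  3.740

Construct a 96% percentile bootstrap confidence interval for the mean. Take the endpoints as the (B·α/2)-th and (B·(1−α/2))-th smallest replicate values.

α = 0.04; lower rank = 50 × 0.020 = 1; upper rank = 50 × 0.980 = 49.
The 1st smallest replicate is 2.455; the 49th is 3.429.

(2.455, 3.429)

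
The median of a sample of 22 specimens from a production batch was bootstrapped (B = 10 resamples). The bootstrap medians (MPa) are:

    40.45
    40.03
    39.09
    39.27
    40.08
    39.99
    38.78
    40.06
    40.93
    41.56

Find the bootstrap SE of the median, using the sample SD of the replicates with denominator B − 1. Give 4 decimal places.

Bootstrap SE is the standard deviation of the 10 replicate medians.
Mean of replicates: (40.45 + 40.03 + 39.09 + 39.27 + 40.08 + 39.99 + 38.78 + 40.06 + 40.93 + 41.56) / 10 = 400.24000 / 10 = 40.02400
Sum of squared deviations: (+0.42600)² + (+0.00600)² + (−0.93400)² + (−0.75400)² + (+0.05600)² + (−0.03400)² + (−1.24400)² + (+0.03600)² + (+0.90600)² + (+1.53600)² = 6.35564
Variance = 6.35564 / 9 = 0.70618
SE* = √0.70618

SE* = 0.8403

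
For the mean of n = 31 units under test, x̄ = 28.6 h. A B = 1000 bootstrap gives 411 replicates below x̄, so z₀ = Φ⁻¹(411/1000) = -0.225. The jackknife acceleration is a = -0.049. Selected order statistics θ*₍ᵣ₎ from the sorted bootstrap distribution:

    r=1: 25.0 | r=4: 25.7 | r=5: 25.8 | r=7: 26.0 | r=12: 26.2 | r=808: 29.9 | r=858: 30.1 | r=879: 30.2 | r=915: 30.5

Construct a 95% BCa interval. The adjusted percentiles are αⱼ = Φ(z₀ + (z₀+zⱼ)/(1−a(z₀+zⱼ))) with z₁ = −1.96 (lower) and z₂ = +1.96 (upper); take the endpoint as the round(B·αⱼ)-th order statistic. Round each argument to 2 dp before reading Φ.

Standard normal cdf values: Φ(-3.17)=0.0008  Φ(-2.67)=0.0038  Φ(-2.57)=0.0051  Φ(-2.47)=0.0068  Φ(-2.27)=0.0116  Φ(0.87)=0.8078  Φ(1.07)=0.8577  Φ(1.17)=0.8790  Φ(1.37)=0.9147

(25.7, 30.5)

Lower: z₀ + z₁ = -0.225 + (-1.960) = -2.185; 1 − a(z₀+z₁) = 1 − (-0.049)(-2.185) = 0.8929; argument = -0.225 + (-2.185)/0.8929 = -2.6720 → -2.67.
α₁ = Φ(-2.67) = 0.0038; rank = round(1000 × 0.0038) = 4; θ*₍4₎ = 25.7.
Upper: z₀ + z₂ = 1.735; 1 − a(z₀+z₂) = 1.0850; argument = 1.3741 → 1.37; α₂ = 0.9147; rank = 915; θ*₍915₎ = 30.5.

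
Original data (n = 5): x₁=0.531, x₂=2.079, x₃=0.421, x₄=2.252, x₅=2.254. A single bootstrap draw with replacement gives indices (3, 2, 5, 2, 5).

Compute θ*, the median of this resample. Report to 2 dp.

θ* = 2.08

Resample values: 0.421, 2.079, 2.254, 2.079, 2.254.
Sorted: 0.421, 2.079, 2.079, 2.254, 2.254
Median = middle value = 2.08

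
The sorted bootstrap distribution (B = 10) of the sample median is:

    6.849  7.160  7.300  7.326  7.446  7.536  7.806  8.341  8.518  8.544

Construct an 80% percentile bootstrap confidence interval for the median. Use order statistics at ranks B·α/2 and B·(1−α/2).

α = 0.20; lower rank = 10 × 0.100 = 1; upper rank = 10 × 0.900 = 9.
The 1st smallest replicate is 6.849; the 9th is 8.518.

(6.849, 8.518)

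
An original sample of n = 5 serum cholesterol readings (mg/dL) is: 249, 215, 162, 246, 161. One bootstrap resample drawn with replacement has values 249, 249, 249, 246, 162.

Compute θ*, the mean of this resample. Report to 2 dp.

Mean = (249 + 249 + 249 + 246 + 162) / 5 = 1155.0 / 5 = 231.00

θ* = 231.00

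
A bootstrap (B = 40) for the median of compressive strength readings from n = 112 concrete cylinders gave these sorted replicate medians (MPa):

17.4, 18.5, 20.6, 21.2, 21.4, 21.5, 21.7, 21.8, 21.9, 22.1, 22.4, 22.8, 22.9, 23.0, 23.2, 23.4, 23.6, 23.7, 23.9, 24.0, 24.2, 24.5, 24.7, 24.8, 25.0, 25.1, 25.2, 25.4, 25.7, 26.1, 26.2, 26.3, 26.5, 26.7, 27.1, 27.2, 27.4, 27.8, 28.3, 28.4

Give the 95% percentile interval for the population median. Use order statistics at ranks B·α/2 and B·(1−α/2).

(17.4, 28.3)

α = 0.05; lower rank = 40 × 0.025 = 1; upper rank = 40 × 0.975 = 39.
The 1st smallest replicate is 17.4; the 39th is 28.3.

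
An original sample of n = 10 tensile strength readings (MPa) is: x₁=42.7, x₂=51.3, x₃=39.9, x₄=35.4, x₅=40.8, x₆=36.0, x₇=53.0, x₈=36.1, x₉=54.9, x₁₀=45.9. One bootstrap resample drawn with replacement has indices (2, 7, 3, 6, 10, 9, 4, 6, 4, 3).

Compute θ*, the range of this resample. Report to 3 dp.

Resample values: 51.3, 53.0, 39.9, 36.0, 45.9, 54.9, 35.4, 36.0, 35.4, 39.9.
Range = 54.9 − 35.4 = 19.500

θ* = 19.500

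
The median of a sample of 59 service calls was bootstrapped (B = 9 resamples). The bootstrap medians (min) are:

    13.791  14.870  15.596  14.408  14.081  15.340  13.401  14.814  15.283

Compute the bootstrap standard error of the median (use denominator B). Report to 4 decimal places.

SE* = 0.7086

Bootstrap SE is the standard deviation of the 9 replicate medians.
Mean of replicates: (13.791 + 14.870 + 15.596 + 14.408 + 14.081 + 15.340 + 13.401 + 14.814 + 15.283) / 9 = 131.58400 / 9 = 14.62044
Sum of squared deviations: (−0.82944)² + (+0.24956)² + (+0.97556)² + (−0.21244)² + (−0.53944)² + (+0.71956)² + (−1.21944)² + (+0.19356)² + (+0.66256)² = 4.51935
Variance = 4.51935 / 9 = 0.50215
SE* = √0.50215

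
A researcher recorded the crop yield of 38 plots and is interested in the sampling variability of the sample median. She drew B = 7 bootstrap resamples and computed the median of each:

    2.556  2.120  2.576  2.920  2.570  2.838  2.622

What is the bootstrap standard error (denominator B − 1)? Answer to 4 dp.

SE* = 0.2560

Bootstrap SE is the standard deviation of the 7 replicate medians.
Mean of replicates: (2.556 + 2.120 + 2.576 + 2.920 + 2.570 + 2.838 + 2.622) / 7 = 18.20200 / 7 = 2.60029
Sum of squared deviations: (−0.04429)² + (−0.48029)² + (−0.02429)² + (+0.31971)² + (−0.03029)² + (+0.23771)² + (+0.02171)² = 0.39334
Variance = 0.39334 / 6 = 0.06556
SE* = √0.06556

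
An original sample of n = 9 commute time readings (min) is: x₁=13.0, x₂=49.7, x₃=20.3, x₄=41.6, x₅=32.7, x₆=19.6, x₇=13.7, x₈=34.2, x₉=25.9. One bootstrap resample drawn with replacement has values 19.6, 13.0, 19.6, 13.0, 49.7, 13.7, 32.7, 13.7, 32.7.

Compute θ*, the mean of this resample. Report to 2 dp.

θ* = 23.08

Mean = (19.6 + 13.0 + 19.6 + 13.0 + 49.7 + 13.7 + 32.7 + 13.7 + 32.7) / 9 = 207.70 / 9 = 23.08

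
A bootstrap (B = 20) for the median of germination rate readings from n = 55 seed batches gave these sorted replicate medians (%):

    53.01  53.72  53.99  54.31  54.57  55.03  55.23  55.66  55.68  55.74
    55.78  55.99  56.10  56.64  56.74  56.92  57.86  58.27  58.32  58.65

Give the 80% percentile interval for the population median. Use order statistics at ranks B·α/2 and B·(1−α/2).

α = 0.20; lower rank = 20 × 0.100 = 2; upper rank = 20 × 0.900 = 18.
The 2nd smallest replicate is 53.72; the 18th is 58.27.

(53.72, 58.27)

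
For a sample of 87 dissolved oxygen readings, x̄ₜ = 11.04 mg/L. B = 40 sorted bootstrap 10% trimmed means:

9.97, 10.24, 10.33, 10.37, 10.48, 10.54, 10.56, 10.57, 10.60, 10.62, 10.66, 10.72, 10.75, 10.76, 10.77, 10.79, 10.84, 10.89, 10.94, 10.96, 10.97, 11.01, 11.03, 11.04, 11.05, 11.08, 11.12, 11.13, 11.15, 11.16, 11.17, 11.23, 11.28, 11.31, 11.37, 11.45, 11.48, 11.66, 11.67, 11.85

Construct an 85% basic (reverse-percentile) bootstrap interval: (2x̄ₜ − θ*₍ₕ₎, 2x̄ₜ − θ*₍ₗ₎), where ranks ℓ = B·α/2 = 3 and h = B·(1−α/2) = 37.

(10.60, 11.75)

Percentile endpoints at ranks 3 and 37: θ*₍3₎ = 10.33, θ*₍37₎ = 11.48.
Basic interval reflects these around x̄ₜ:
  lower = 2 × 11.04 − 11.48 = 10.60
  upper = 2 × 11.04 − 10.33 = 11.75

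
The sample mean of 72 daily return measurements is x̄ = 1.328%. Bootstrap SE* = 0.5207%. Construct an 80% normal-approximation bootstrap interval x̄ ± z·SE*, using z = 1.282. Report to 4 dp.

Margin = 1.282 × 0.5207 = 0.66754
Interval: 1.328 ± 0.66754

(0.6605, 1.9955)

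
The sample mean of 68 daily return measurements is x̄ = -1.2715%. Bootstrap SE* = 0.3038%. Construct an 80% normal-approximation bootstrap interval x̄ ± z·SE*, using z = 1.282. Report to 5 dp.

(-1.66097, -0.88203)

Margin = 1.282 × 0.3038 = 0.389472
Interval: -1.2715 ± 0.389472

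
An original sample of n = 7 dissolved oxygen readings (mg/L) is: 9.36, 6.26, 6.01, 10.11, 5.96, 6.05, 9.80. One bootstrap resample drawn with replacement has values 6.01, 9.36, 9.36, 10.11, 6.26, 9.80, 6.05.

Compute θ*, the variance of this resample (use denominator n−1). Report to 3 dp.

Mean = 8.1357; sum of squared deviations = 22.0526
s² = 22.0526 / 6 = 3.6754

θ* = 3.675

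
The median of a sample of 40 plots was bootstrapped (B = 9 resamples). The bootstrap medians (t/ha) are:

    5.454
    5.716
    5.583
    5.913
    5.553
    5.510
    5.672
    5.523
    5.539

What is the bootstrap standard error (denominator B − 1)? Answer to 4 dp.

Bootstrap SE is the standard deviation of the 9 replicate medians.
Mean of replicates: (5.454 + 5.716 + 5.583 + 5.913 + 5.553 + 5.510 + 5.672 + 5.523 + 5.539) / 9 = 50.46300 / 9 = 5.60700
Sum of squared deviations: (−0.15300)² + (+0.10900)² + (−0.02400)² + (+0.30600)² + (−0.05400)² + (−0.09700)² + (+0.06500)² + (−0.08400)² + (−0.06800)² = 0.15773
Variance = 0.15773 / 8 = 0.01972
SE* = √0.01972

SE* = 0.1404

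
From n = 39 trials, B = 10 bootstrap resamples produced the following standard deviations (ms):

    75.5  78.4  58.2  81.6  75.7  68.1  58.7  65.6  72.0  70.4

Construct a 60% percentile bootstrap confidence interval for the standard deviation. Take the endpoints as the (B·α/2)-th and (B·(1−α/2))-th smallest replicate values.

Sorted replicates: 58.2, 58.7, 65.6, 68.1, 70.4, 72.0, 75.5, 75.7, 78.4, 81.6
α = 0.40; lower rank = 10 × 0.200 = 2; upper rank = 10 × 0.800 = 8.
The 2nd smallest replicate is 58.7; the 8th is 75.7.

(58.7, 75.7)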